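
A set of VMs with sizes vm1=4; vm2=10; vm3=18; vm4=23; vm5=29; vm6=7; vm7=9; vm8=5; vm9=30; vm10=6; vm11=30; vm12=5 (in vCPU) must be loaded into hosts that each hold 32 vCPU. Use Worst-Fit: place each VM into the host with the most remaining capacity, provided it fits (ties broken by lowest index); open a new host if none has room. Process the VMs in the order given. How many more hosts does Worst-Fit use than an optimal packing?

0

Worst-Fit: [4,10,18] [23,7] [29] [9,5,6,5] [30] [30] → 6 hosts.
Total size 176 vCPU; any packing needs at least ⌈176/32⌉ = 6 hosts.
So 6 is already optimal.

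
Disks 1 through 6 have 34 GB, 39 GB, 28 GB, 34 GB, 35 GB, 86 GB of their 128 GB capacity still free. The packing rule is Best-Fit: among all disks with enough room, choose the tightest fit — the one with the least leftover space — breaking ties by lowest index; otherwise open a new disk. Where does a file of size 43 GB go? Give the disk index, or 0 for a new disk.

Disks with room: disk 6 (86 GB).
Tightest fit is disk 6 with 86 GB free.

6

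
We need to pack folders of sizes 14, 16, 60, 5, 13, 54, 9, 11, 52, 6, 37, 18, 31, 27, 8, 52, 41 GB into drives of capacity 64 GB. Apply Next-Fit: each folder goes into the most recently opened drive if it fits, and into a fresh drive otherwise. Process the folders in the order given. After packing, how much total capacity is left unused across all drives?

14 GB → drive 1 (remaining 50 GB)
16 GB → drive 1 (remaining 34 GB)
60 GB → drive 2 (remaining 4 GB)
5 GB → drive 3 (remaining 59 GB)
13 GB → drive 3 (remaining 46 GB)
54 GB → drive 4 (remaining 10 GB)
9 GB → drive 4 (remaining 1 GB)
11 GB → drive 5 (remaining 53 GB)
52 GB → drive 5 (remaining 1 GB)
6 GB → drive 6 (remaining 58 GB)
37 GB → drive 6 (remaining 21 GB)
18 GB → drive 6 (remaining 3 GB)
31 GB → drive 7 (remaining 33 GB)
27 GB → drive 7 (remaining 6 GB)
8 GB → drive 8 (remaining 56 GB)
52 GB → drive 8 (remaining 4 GB)
41 GB → drive 9 (remaining 23 GB)
9 drives × 64 GB = 576 GB; used 454 GB; unused 122 GB.

122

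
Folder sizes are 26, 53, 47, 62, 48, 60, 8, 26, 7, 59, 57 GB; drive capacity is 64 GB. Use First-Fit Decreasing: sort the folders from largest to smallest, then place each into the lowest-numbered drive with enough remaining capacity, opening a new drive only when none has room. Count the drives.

8 drives

Sorted descending: 62, 60, 59, 57, 53, 48, 47, 26, 26, 8, 7.
62 GB → drive 1 (remaining 2 GB)
60 GB → drive 2 (remaining 4 GB)
59 GB → drive 3 (remaining 5 GB)
57 GB → drive 4 (remaining 7 GB)
53 GB → drive 5 (remaining 11 GB)
48 GB → drive 6 (remaining 16 GB)
47 GB → drive 7 (remaining 17 GB)
26 GB → drive 8 (remaining 38 GB)
26 GB → drive 8 (remaining 12 GB)
8 GB → drive 5 (remaining 3 GB)
7 GB → drive 4 (remaining 0 GB)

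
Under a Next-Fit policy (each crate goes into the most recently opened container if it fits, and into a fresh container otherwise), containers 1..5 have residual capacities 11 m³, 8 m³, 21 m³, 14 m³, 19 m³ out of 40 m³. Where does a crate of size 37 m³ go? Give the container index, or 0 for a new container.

Next-Fit only looks at container 5, which has 19 m³ free.
37 m³ does not fit, so a new container is opened.

0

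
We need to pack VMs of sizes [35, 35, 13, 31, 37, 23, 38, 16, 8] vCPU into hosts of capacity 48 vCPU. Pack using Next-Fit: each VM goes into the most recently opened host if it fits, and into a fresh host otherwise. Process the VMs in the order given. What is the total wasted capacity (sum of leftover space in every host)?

100

Put 35 vCPU in host 1; 13 vCPU remain.
Put 35 vCPU in host 2; 13 vCPU remain.
Put 13 vCPU in host 2; 0 vCPU remain.
Put 31 vCPU in host 3; 17 vCPU remain.
Put 37 vCPU in host 4; 11 vCPU remain.
Put 23 vCPU in host 5; 25 vCPU remain.
Put 38 vCPU in host 6; 10 vCPU remain.
Put 16 vCPU in host 7; 32 vCPU remain.
Put 8 vCPU in host 7; 24 vCPU remain.
7 hosts × 48 vCPU = 336 vCPU; used 236 vCPU; unused 100 vCPU.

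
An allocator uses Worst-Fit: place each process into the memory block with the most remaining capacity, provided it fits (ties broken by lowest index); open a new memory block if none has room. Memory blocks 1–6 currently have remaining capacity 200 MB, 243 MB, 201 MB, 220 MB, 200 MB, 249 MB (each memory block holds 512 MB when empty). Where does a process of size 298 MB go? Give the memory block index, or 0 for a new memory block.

0

No memory block has ≥ 298 MB free, so a new memory block is opened.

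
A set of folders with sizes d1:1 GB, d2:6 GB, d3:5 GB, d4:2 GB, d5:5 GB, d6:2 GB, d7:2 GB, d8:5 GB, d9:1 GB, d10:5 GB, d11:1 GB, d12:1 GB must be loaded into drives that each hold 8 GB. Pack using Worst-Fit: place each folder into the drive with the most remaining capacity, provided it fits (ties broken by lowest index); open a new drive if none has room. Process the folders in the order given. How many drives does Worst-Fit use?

5

drive 1: place d1 (1 GB), 7 GB left
drive 1: place d2 (6 GB), 1 GB left
drive 2: place d3 (5 GB), 3 GB left
drive 2: place d4 (2 GB), 1 GB left
drive 3: place d5 (5 GB), 3 GB left
drive 3: place d6 (2 GB), 1 GB left
drive 4: place d7 (2 GB), 6 GB left
drive 4: place d8 (5 GB), 1 GB left
drive 1: place d9 (1 GB), 0 GB left
drive 5: place d10 (5 GB), 3 GB left
drive 5: place d11 (1 GB), 2 GB left
drive 5: place d12 (1 GB), 1 GB left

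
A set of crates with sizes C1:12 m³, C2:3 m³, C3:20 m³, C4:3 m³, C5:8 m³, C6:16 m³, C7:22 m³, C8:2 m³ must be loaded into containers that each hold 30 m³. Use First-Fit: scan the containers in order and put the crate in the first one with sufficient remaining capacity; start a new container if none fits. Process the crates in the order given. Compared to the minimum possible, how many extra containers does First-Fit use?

1

First-Fit: [12,3,3,8,2] [20] [16] [22] → 4 containers.
Total size 86 m³; any packing needs at least ⌈86/30⌉ = 3 containers.
An optimal packing achieves that bound: [22,8] [20,3,3,2] [16,12] → 3 containers.
Excess: 4 − 3 = 1.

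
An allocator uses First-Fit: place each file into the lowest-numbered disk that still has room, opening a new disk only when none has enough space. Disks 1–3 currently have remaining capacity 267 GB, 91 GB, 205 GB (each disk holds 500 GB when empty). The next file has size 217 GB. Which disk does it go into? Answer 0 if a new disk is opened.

1

Disks with room: disk 1 (267 GB).
The first with room is disk 1.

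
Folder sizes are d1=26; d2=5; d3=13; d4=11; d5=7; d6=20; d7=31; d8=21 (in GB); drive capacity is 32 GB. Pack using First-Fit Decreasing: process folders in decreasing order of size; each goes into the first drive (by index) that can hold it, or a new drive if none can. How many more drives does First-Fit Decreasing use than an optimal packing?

0

First-Fit Decreasing: [31] [26,5] [21,11] [20,7] [13] → 5 drives.
Total size 134 GB; any packing needs at least ⌈134/32⌉ = 5 drives.
So 5 is already optimal.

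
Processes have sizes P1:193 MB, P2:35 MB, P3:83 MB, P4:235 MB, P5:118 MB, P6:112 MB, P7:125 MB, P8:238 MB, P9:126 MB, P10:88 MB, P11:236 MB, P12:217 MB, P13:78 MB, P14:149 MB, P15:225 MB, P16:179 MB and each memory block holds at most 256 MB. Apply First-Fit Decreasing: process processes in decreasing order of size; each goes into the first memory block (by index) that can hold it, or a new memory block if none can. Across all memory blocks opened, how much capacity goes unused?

Sorted descending: 238, 236, 235, 225, 217, 193, 179, 149, 126, 125, 118, 112, 88, 83, 78, 35.
memory block 1: place 238 MB, 18 MB left
memory block 2: place 236 MB, 20 MB left
memory block 3: place 235 MB, 21 MB left
memory block 4: place 225 MB, 31 MB left
memory block 5: place 217 MB, 39 MB left
memory block 6: place 193 MB, 63 MB left
memory block 7: place 179 MB, 77 MB left
memory block 8: place 149 MB, 107 MB left
memory block 9: place 126 MB, 130 MB left
memory block 9: place 125 MB, 5 MB left
memory block 10: place 118 MB, 138 MB left
memory block 10: place 112 MB, 26 MB left
memory block 8: place 88 MB, 19 MB left
memory block 11: place 83 MB, 173 MB left
memory block 11: place 78 MB, 95 MB left
memory block 5: place 35 MB, 4 MB left
11 memory blocks × 256 MB = 2816 MB; used 2437 MB; unused 379 MB.

379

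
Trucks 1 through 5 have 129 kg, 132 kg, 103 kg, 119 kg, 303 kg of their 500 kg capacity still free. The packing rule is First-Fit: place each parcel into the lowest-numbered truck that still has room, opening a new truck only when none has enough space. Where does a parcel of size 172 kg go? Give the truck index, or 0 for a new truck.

Trucks with room: truck 5 (303 kg).
The first with room is truck 5.

5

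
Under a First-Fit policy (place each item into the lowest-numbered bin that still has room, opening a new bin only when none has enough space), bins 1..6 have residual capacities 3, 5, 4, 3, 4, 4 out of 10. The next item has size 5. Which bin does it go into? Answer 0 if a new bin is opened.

2

Bins with room: bin 2 (5).
The first with room is bin 2.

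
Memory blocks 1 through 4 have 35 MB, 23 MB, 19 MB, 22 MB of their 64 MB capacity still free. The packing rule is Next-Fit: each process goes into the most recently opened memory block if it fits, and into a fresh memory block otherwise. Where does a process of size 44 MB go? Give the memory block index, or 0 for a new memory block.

0

Next-Fit only looks at memory block 4, which has 22 MB free.
44 MB does not fit, so a new memory block is opened.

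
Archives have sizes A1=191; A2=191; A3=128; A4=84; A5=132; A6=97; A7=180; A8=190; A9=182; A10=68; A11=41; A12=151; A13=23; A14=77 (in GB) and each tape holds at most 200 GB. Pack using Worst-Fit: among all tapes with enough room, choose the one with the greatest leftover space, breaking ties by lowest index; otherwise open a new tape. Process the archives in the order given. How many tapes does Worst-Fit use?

10 tapes

tape 1: place A1 (191 GB), 9 GB left
tape 2: place A2 (191 GB), 9 GB left
tape 3: place A3 (128 GB), 72 GB left
tape 4: place A4 (84 GB), 116 GB left
tape 5: place A5 (132 GB), 68 GB left
tape 4: place A6 (97 GB), 19 GB left
tape 6: place A7 (180 GB), 20 GB left
tape 7: place A8 (190 GB), 10 GB left
tape 8: place A9 (182 GB), 18 GB left
tape 3: place A10 (68 GB), 4 GB left
tape 5: place A11 (41 GB), 27 GB left
tape 9: place A12 (151 GB), 49 GB left
tape 9: place A13 (23 GB), 26 GB left
tape 10: place A14 (77 GB), 123 GB left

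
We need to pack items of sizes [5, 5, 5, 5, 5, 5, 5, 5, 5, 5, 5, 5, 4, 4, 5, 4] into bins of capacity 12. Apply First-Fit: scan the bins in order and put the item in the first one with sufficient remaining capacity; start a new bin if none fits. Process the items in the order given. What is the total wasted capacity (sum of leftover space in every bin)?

bin 1: place 5, 7 left
bin 1: place 5, 2 left
bin 2: place 5, 7 left
bin 2: place 5, 2 left
bin 3: place 5, 7 left
bin 3: place 5, 2 left
bin 4: place 5, 7 left
bin 4: place 5, 2 left
bin 5: place 5, 7 left
bin 5: place 5, 2 left
bin 6: place 5, 7 left
bin 6: place 5, 2 left
bin 7: place 4, 8 left
bin 7: place 4, 4 left
bin 8: place 5, 7 left
bin 7: place 4, 0 left
8 bins × 12 = 96; used 77; unused 19.

19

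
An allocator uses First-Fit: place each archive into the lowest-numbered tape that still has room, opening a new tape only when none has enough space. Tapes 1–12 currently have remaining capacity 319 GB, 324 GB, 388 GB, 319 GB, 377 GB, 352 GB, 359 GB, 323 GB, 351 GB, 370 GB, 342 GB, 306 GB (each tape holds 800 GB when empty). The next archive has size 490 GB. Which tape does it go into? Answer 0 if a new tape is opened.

0

No tape has ≥ 490 GB free, so a new tape is opened.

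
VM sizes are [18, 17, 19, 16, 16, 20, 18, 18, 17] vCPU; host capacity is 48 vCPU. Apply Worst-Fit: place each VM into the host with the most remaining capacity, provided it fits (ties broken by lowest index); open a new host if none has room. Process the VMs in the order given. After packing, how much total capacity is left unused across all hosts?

host 1: place 18 vCPU, 30 vCPU left
host 1: place 17 vCPU, 13 vCPU left
host 2: place 19 vCPU, 29 vCPU left
host 2: place 16 vCPU, 13 vCPU left
host 3: place 16 vCPU, 32 vCPU left
host 3: place 20 vCPU, 12 vCPU left
host 4: place 18 vCPU, 30 vCPU left
host 4: place 18 vCPU, 12 vCPU left
host 5: place 17 vCPU, 31 vCPU left
5 hosts × 48 vCPU = 240 vCPU; used 159 vCPU; unused 81 vCPU.

81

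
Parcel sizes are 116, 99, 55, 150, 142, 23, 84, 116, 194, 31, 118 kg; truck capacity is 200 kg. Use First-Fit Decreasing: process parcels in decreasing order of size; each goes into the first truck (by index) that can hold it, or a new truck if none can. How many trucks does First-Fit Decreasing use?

Sorted descending: 194, 150, 142, 118, 116, 116, 99, 84, 55, 31, 23.
194 kg → truck 1 (remaining 6 kg)
150 kg → truck 2 (remaining 50 kg)
142 kg → truck 3 (remaining 58 kg)
118 kg → truck 4 (remaining 82 kg)
116 kg → truck 5 (remaining 84 kg)
116 kg → truck 6 (remaining 84 kg)
99 kg → truck 7 (remaining 101 kg)
84 kg → truck 5 (remaining 0 kg)
55 kg → truck 3 (remaining 3 kg)
31 kg → truck 2 (remaining 19 kg)
23 kg → truck 4 (remaining 59 kg)

7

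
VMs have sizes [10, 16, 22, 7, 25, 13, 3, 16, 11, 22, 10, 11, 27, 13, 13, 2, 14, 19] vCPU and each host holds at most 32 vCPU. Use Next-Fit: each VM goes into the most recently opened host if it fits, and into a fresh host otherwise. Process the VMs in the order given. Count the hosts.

11 hosts

Put 10 vCPU in host 1; 22 vCPU remain.
Put 16 vCPU in host 1; 6 vCPU remain.
Put 22 vCPU in host 2; 10 vCPU remain.
Put 7 vCPU in host 2; 3 vCPU remain.
Put 25 vCPU in host 3; 7 vCPU remain.
Put 13 vCPU in host 4; 19 vCPU remain.
Put 3 vCPU in host 4; 16 vCPU remain.
Put 16 vCPU in host 4; 0 vCPU remain.
Put 11 vCPU in host 5; 21 vCPU remain.
Put 22 vCPU in host 6; 10 vCPU remain.
Put 10 vCPU in host 6; 0 vCPU remain.
Put 11 vCPU in host 7; 21 vCPU remain.
Put 27 vCPU in host 8; 5 vCPU remain.
Put 13 vCPU in host 9; 19 vCPU remain.
Put 13 vCPU in host 9; 6 vCPU remain.
Put 2 vCPU in host 9; 4 vCPU remain.
Put 14 vCPU in host 10; 18 vCPU remain.
Put 19 vCPU in host 11; 13 vCPU remain.
Final hosts: [10,16] [22,7] [25] [13,3,16] [11] [22,10] [11] [27] [13,13,2] [14] [19].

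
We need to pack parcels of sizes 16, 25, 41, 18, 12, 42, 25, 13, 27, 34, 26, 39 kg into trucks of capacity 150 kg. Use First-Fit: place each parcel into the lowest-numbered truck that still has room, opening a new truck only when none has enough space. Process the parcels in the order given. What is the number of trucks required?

Put 16 kg in truck 1; 134 kg remain.
Put 25 kg in truck 1; 109 kg remain.
Put 41 kg in truck 1; 68 kg remain.
Put 18 kg in truck 1; 50 kg remain.
Put 12 kg in truck 1; 38 kg remain.
Put 42 kg in truck 2; 108 kg remain.
Put 25 kg in truck 1; 13 kg remain.
Put 13 kg in truck 1; 0 kg remain.
Put 27 kg in truck 2; 81 kg remain.
Put 34 kg in truck 2; 47 kg remain.
Put 26 kg in truck 2; 21 kg remain.
Put 39 kg in truck 3; 111 kg remain.

3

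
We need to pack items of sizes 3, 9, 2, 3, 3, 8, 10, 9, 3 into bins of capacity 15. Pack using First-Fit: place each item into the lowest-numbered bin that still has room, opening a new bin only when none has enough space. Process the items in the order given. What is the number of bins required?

Put 3 in bin 1; 12 remain.
Put 9 in bin 1; 3 remain.
Put 2 in bin 1; 1 remain.
Put 3 in bin 2; 12 remain.
Put 3 in bin 2; 9 remain.
Put 8 in bin 2; 1 remain.
Put 10 in bin 3; 5 remain.
Put 9 in bin 4; 6 remain.
Put 3 in bin 3; 2 remain.

4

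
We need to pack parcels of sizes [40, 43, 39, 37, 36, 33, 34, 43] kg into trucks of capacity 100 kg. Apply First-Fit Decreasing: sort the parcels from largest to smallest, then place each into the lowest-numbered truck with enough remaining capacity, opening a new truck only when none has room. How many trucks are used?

Sorted descending: 43, 43, 40, 39, 37, 36, 34, 33.
Put 43 kg in truck 1; 57 kg remain.
Put 43 kg in truck 1; 14 kg remain.
Put 40 kg in truck 2; 60 kg remain.
Put 39 kg in truck 2; 21 kg remain.
Put 37 kg in truck 3; 63 kg remain.
Put 36 kg in truck 3; 27 kg remain.
Put 34 kg in truck 4; 66 kg remain.
Put 33 kg in truck 4; 33 kg remain.
Final trucks: [43,43] [40,39] [37,36] [34,33].

4 trucks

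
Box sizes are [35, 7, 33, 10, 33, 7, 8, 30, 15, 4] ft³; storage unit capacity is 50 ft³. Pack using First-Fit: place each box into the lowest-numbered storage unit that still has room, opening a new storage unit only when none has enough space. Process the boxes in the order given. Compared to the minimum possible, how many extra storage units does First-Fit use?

First-Fit: [35,7,7] [33,10,4] [33,8] [30,15] → 4 storage units.
Total size 182 ft³; any packing needs at least ⌈182/50⌉ = 4 storage units.
So 4 is already optimal.

0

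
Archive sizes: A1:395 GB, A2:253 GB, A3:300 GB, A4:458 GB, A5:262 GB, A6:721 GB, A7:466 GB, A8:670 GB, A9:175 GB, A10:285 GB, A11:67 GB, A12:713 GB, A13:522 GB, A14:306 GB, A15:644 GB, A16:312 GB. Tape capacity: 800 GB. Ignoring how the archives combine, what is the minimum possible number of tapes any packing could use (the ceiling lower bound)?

9 tapes

Total size = 395 + 253 + 300 + 458 + 262 + 721 + 466 + 670 + 175 + 285 + 67 + 713 + 522 + 306 + 644 + 312 = 6549 GB.
⌈6549 / 800⌉ = 9.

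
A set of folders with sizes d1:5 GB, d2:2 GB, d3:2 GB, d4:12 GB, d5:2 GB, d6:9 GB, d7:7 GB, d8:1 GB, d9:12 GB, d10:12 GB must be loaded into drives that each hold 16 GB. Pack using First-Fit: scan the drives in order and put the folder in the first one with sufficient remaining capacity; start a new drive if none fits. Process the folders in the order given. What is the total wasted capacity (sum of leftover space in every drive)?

drive 1: place d1 (5 GB), 11 GB left
drive 1: place d2 (2 GB), 9 GB left
drive 1: place d3 (2 GB), 7 GB left
drive 2: place d4 (12 GB), 4 GB left
drive 1: place d5 (2 GB), 5 GB left
drive 3: place d6 (9 GB), 7 GB left
drive 3: place d7 (7 GB), 0 GB left
drive 1: place d8 (1 GB), 4 GB left
drive 4: place d9 (12 GB), 4 GB left
drive 5: place d10 (12 GB), 4 GB left
5 drives × 16 GB = 80 GB; used 64 GB; unused 16 GB.

16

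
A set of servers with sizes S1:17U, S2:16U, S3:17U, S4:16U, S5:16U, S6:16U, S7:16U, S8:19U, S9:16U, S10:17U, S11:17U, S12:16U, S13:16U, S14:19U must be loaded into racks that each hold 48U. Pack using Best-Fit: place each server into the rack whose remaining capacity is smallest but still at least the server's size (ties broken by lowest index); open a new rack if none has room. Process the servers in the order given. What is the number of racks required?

7

S1 (17U) → rack 1 (remaining 31U)
S2 (16U) → rack 1 (remaining 15U)
S3 (17U) → rack 2 (remaining 31U)
S4 (16U) → rack 2 (remaining 15U)
S5 (16U) → rack 3 (remaining 32U)
S6 (16U) → rack 3 (remaining 16U)
S7 (16U) → rack 3 (remaining 0U)
S8 (19U) → rack 4 (remaining 29U)
S9 (16U) → rack 4 (remaining 13U)
S10 (17U) → rack 5 (remaining 31U)
S11 (17U) → rack 5 (remaining 14U)
S12 (16U) → rack 6 (remaining 32U)
S13 (16U) → rack 6 (remaining 16U)
S14 (19U) → rack 7 (remaining 29U)
Final racks: [17,16] [17,16] [16,16,16] [19,16] [17,17] [16,16] [19].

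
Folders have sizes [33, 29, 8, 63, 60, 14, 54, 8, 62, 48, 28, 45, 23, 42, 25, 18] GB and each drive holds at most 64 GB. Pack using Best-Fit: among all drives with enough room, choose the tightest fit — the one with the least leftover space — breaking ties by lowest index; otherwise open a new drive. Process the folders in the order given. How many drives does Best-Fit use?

33 GB → drive 1 (remaining 31 GB)
29 GB → drive 1 (remaining 2 GB)
8 GB → drive 2 (remaining 56 GB)
63 GB → drive 3 (remaining 1 GB)
60 GB → drive 4 (remaining 4 GB)
14 GB → drive 2 (remaining 42 GB)
54 GB → drive 5 (remaining 10 GB)
8 GB → drive 5 (remaining 2 GB)
62 GB → drive 6 (remaining 2 GB)
48 GB → drive 7 (remaining 16 GB)
28 GB → drive 2 (remaining 14 GB)
45 GB → drive 8 (remaining 19 GB)
23 GB → drive 9 (remaining 41 GB)
42 GB → drive 10 (remaining 22 GB)
25 GB → drive 9 (remaining 16 GB)
18 GB → drive 8 (remaining 1 GB)
Final drives: [33,29] [8,14,28] [63] [60] [54,8] [62] [48] [45,18] [23,25] [42].

10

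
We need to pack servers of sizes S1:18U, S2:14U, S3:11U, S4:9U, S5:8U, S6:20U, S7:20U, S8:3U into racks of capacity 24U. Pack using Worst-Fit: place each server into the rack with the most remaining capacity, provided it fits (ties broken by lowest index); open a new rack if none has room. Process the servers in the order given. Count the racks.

S1 (18U) → rack 1 (remaining 6U)
S2 (14U) → rack 2 (remaining 10U)
S3 (11U) → rack 3 (remaining 13U)
S4 (9U) → rack 3 (remaining 4U)
S5 (8U) → rack 2 (remaining 2U)
S6 (20U) → rack 4 (remaining 4U)
S7 (20U) → rack 5 (remaining 4U)
S8 (3U) → rack 1 (remaining 3U)

5 racks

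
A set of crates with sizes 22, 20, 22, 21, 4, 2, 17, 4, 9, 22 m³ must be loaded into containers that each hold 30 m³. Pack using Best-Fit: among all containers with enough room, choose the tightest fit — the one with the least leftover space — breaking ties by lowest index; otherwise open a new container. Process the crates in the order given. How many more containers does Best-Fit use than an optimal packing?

Best-Fit: [22,4,2] [20] [22,4] [21,9] [17] [22] → 6 containers.
6 crates exceed 15 m³ (half the capacity), and no two of those can share a container, so at least 6 containers are needed.
So 6 is already optimal.

0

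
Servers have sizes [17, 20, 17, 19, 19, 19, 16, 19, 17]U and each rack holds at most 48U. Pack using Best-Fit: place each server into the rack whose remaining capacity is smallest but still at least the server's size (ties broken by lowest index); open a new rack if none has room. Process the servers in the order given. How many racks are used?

5

17U → rack 1 (remaining 31U)
20U → rack 1 (remaining 11U)
17U → rack 2 (remaining 31U)
19U → rack 2 (remaining 12U)
19U → rack 3 (remaining 29U)
19U → rack 3 (remaining 10U)
16U → rack 4 (remaining 32U)
19U → rack 4 (remaining 13U)
17U → rack 5 (remaining 31U)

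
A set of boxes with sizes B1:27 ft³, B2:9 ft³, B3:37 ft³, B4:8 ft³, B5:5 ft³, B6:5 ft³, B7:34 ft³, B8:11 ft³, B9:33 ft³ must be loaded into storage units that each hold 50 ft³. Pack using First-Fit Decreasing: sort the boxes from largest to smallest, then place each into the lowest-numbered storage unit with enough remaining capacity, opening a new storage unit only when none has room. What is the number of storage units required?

4 storage units

Sorted descending: 37, 34, 33, 27, 11, 9, 8, 5, 5.
37 ft³ → storage unit 1 (remaining 13 ft³)
34 ft³ → storage unit 2 (remaining 16 ft³)
33 ft³ → storage unit 3 (remaining 17 ft³)
27 ft³ → storage unit 4 (remaining 23 ft³)
11 ft³ → storage unit 1 (remaining 2 ft³)
9 ft³ → storage unit 2 (remaining 7 ft³)
8 ft³ → storage unit 3 (remaining 9 ft³)
5 ft³ → storage unit 2 (remaining 2 ft³)
5 ft³ → storage unit 3 (remaining 4 ft³)
Final storage units: [37,11] [34,9,5] [33,8,5] [27].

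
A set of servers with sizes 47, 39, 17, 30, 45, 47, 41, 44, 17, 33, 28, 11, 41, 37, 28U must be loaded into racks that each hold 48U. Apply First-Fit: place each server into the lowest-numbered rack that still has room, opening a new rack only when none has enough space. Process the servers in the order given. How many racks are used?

rack 1: place 47U, 1U left
rack 2: place 39U, 9U left
rack 3: place 17U, 31U left
rack 3: place 30U, 1U left
rack 4: place 45U, 3U left
rack 5: place 47U, 1U left
rack 6: place 41U, 7U left
rack 7: place 44U, 4U left
rack 8: place 17U, 31U left
rack 9: place 33U, 15U left
rack 8: place 28U, 3U left
rack 9: place 11U, 4U left
rack 10: place 41U, 7U left
rack 11: place 37U, 11U left
rack 12: place 28U, 20U left
Final racks: [47] [39] [17,30] [45] [47] [41] [44] [17,28] [33,11] [41] [37] [28].

12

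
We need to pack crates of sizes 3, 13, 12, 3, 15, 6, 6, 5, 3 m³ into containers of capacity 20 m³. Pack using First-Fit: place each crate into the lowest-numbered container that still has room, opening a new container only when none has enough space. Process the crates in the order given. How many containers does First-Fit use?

3 m³ → container 1 (remaining 17 m³)
13 m³ → container 1 (remaining 4 m³)
12 m³ → container 2 (remaining 8 m³)
3 m³ → container 1 (remaining 1 m³)
15 m³ → container 3 (remaining 5 m³)
6 m³ → container 2 (remaining 2 m³)
6 m³ → container 4 (remaining 14 m³)
5 m³ → container 3 (remaining 0 m³)
3 m³ → container 4 (remaining 11 m³)

4 containers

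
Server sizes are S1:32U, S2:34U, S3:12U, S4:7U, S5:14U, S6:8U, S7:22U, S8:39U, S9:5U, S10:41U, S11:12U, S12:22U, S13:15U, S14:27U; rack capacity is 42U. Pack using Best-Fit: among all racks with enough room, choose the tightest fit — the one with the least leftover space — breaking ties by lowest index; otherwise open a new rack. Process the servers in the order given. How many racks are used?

8 racks

S1 (32U) → rack 1 (remaining 10U)
S2 (34U) → rack 2 (remaining 8U)
S3 (12U) → rack 3 (remaining 30U)
S4 (7U) → rack 2 (remaining 1U)
S5 (14U) → rack 3 (remaining 16U)
S6 (8U) → rack 1 (remaining 2U)
S7 (22U) → rack 4 (remaining 20U)
S8 (39U) → rack 5 (remaining 3U)
S9 (5U) → rack 3 (remaining 11U)
S10 (41U) → rack 6 (remaining 1U)
S11 (12U) → rack 4 (remaining 8U)
S12 (22U) → rack 7 (remaining 20U)
S13 (15U) → rack 7 (remaining 5U)
S14 (27U) → rack 8 (remaining 15U)
Final racks: [32,8] [34,7] [12,14,5] [22,12] [39] [41] [22,15] [27].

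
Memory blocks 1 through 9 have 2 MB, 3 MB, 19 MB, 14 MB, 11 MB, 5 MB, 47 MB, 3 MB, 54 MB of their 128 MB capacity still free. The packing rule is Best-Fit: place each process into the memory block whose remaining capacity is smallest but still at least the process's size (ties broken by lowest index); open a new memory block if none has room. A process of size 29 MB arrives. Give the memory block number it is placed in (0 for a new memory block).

Memory blocks with room: memory block 7 (47 MB), memory block 9 (54 MB).
Tightest fit is memory block 7 with 47 MB free.

7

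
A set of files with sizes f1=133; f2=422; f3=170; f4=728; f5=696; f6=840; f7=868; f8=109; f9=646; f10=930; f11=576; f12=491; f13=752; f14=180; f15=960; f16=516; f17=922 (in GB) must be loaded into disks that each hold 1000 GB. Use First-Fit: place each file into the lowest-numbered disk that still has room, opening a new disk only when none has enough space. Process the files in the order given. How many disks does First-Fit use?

Put f1 (133 GB) in disk 1; 867 GB remain.
Put f2 (422 GB) in disk 1; 445 GB remain.
Put f3 (170 GB) in disk 1; 275 GB remain.
Put f4 (728 GB) in disk 2; 272 GB remain.
Put f5 (696 GB) in disk 3; 304 GB remain.
Put f6 (840 GB) in disk 4; 160 GB remain.
Put f7 (868 GB) in disk 5; 132 GB remain.
Put f8 (109 GB) in disk 1; 166 GB remain.
Put f9 (646 GB) in disk 6; 354 GB remain.
Put f10 (930 GB) in disk 7; 70 GB remain.
Put f11 (576 GB) in disk 8; 424 GB remain.
Put f12 (491 GB) in disk 9; 509 GB remain.
Put f13 (752 GB) in disk 10; 248 GB remain.
Put f14 (180 GB) in disk 2; 92 GB remain.
Put f15 (960 GB) in disk 11; 40 GB remain.
Put f16 (516 GB) in disk 12; 484 GB remain.
Put f17 (922 GB) in disk 13; 78 GB remain.

13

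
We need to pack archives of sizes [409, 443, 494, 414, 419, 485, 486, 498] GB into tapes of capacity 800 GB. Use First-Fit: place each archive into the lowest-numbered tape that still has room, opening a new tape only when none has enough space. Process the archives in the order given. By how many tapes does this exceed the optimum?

0

First-Fit: [409] [443] [494] [414] [419] [485] [486] [498] → 8 tapes.
8 archives exceed 400 GB (half the capacity), and no two of those can share a tape, so at least 8 tapes are needed.
So 8 is already optimal.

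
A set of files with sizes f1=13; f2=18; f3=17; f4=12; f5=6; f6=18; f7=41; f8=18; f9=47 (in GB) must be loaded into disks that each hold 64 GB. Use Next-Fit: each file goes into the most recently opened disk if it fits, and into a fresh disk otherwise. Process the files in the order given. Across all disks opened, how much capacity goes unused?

f1 (13 GB) → disk 1 (remaining 51 GB)
f2 (18 GB) → disk 1 (remaining 33 GB)
f3 (17 GB) → disk 1 (remaining 16 GB)
f4 (12 GB) → disk 1 (remaining 4 GB)
f5 (6 GB) → disk 2 (remaining 58 GB)
f6 (18 GB) → disk 2 (remaining 40 GB)
f7 (41 GB) → disk 3 (remaining 23 GB)
f8 (18 GB) → disk 3 (remaining 5 GB)
f9 (47 GB) → disk 4 (remaining 17 GB)
4 disks × 64 GB = 256 GB; used 190 GB; unused 66 GB.

66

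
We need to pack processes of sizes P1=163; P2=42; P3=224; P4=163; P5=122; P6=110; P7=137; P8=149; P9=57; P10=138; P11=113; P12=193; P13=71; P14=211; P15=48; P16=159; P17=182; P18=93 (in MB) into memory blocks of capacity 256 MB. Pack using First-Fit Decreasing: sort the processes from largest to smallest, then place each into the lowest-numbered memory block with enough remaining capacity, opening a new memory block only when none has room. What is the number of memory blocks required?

11 memory blocks

Sorted descending: 224, 211, 193, 182, 163, 163, 159, 149, 138, 137, 122, 113, 110, 93, 71, 57, 48, 42.
memory block 1: place 224 MB, 32 MB left
memory block 2: place 211 MB, 45 MB left
memory block 3: place 193 MB, 63 MB left
memory block 4: place 182 MB, 74 MB left
memory block 5: place 163 MB, 93 MB left
memory block 6: place 163 MB, 93 MB left
memory block 7: place 159 MB, 97 MB left
memory block 8: place 149 MB, 107 MB left
memory block 9: place 138 MB, 118 MB left
memory block 10: place 137 MB, 119 MB left
memory block 11: place 122 MB, 134 MB left
memory block 9: place 113 MB, 5 MB left
memory block 10: place 110 MB, 9 MB left
memory block 5: place 93 MB, 0 MB left
memory block 4: place 71 MB, 3 MB left
memory block 3: place 57 MB, 6 MB left
memory block 6: place 48 MB, 45 MB left
memory block 2: place 42 MB, 3 MB left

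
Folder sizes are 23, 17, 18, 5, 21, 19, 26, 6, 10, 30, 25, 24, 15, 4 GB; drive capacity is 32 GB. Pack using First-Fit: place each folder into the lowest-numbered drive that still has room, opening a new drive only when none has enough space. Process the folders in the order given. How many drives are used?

drive 1: place 23 GB, 9 GB left
drive 2: place 17 GB, 15 GB left
drive 3: place 18 GB, 14 GB left
drive 1: place 5 GB, 4 GB left
drive 4: place 21 GB, 11 GB left
drive 5: place 19 GB, 13 GB left
drive 6: place 26 GB, 6 GB left
drive 2: place 6 GB, 9 GB left
drive 3: place 10 GB, 4 GB left
drive 7: place 30 GB, 2 GB left
drive 8: place 25 GB, 7 GB left
drive 9: place 24 GB, 8 GB left
drive 10: place 15 GB, 17 GB left
drive 1: place 4 GB, 0 GB left
Final drives: [23,5,4] [17,6] [18,10] [21] [19] [26] [30] [25] [24] [15].

10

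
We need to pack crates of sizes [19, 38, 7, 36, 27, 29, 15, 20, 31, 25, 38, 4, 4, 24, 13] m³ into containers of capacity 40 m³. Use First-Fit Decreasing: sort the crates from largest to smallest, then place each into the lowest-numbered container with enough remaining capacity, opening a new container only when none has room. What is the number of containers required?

9

Sorted descending: 38, 38, 36, 31, 29, 27, 25, 24, 20, 19, 15, 13, 7, 4, 4.
38 m³ → container 1 (remaining 2 m³)
38 m³ → container 2 (remaining 2 m³)
36 m³ → container 3 (remaining 4 m³)
31 m³ → container 4 (remaining 9 m³)
29 m³ → container 5 (remaining 11 m³)
27 m³ → container 6 (remaining 13 m³)
25 m³ → container 7 (remaining 15 m³)
24 m³ → container 8 (remaining 16 m³)
20 m³ → container 9 (remaining 20 m³)
19 m³ → container 9 (remaining 1 m³)
15 m³ → container 7 (remaining 0 m³)
13 m³ → container 6 (remaining 0 m³)
7 m³ → container 4 (remaining 2 m³)
4 m³ → container 3 (remaining 0 m³)
4 m³ → container 5 (remaining 7 m³)
Final containers: [38] [38] [36,4] [31,7] [29,4] [27,13] [25,15] [24] [20,19].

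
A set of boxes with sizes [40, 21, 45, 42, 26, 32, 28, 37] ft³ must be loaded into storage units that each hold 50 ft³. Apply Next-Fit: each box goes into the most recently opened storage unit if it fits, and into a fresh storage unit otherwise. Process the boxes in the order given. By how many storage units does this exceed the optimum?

1

Next-Fit: [40] [21] [45] [42] [26] [32] [28] [37] → 8 storage units.
7 boxes exceed 25 ft³ (half the capacity), and no two of those can share a storage unit, so at least 7 storage units are needed.
An optimal packing achieves that bound: [45] [42] [40] [37] [32] [28,21] [26] → 7 storage units.
Excess: 8 − 7 = 1.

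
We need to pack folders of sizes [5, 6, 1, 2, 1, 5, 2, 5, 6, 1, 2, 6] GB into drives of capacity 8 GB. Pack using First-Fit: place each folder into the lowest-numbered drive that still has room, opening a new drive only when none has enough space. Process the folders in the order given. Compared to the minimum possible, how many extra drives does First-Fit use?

0

First-Fit: [5,1,2] [6,1,1] [5,2] [5,2] [6] [6] → 6 drives.
Total size 42 GB; any packing needs at least ⌈42/8⌉ = 6 drives.
So 6 is already optimal.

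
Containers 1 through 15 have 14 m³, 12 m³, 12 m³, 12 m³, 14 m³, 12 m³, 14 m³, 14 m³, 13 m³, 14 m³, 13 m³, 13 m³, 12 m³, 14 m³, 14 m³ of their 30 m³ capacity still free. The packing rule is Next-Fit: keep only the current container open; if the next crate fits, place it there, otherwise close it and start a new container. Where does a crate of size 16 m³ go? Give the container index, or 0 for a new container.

Next-Fit only looks at container 15, which has 14 m³ free.
16 m³ does not fit, so a new container is opened.

0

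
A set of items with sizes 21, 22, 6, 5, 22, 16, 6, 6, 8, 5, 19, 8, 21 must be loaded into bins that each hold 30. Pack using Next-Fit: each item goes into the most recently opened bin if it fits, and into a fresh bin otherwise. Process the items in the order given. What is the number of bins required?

bin 1: place 21, 9 left
bin 2: place 22, 8 left
bin 2: place 6, 2 left
bin 3: place 5, 25 left
bin 3: place 22, 3 left
bin 4: place 16, 14 left
bin 4: place 6, 8 left
bin 4: place 6, 2 left
bin 5: place 8, 22 left
bin 5: place 5, 17 left
bin 6: place 19, 11 left
bin 6: place 8, 3 left
bin 7: place 21, 9 left
Final bins: [21] [22,6] [5,22] [16,6,6] [8,5] [19,8] [21].

7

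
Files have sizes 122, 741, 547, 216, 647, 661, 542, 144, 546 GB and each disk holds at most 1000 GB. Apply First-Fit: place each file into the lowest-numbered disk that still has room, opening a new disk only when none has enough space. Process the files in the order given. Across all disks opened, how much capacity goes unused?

122 GB → disk 1 (remaining 878 GB)
741 GB → disk 1 (remaining 137 GB)
547 GB → disk 2 (remaining 453 GB)
216 GB → disk 2 (remaining 237 GB)
647 GB → disk 3 (remaining 353 GB)
661 GB → disk 4 (remaining 339 GB)
542 GB → disk 5 (remaining 458 GB)
144 GB → disk 2 (remaining 93 GB)
546 GB → disk 6 (remaining 454 GB)
6 disks × 1000 GB = 6000 GB; used 4166 GB; unused 1834 GB.

1834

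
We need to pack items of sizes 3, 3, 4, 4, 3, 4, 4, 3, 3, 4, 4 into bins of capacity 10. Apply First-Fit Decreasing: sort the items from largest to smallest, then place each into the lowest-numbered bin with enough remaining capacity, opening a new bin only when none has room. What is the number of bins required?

Sorted descending: 4, 4, 4, 4, 4, 4, 3, 3, 3, 3, 3.
Put 4 in bin 1; 6 remain.
Put 4 in bin 1; 2 remain.
Put 4 in bin 2; 6 remain.
Put 4 in bin 2; 2 remain.
Put 4 in bin 3; 6 remain.
Put 4 in bin 3; 2 remain.
Put 3 in bin 4; 7 remain.
Put 3 in bin 4; 4 remain.
Put 3 in bin 4; 1 remain.
Put 3 in bin 5; 7 remain.
Put 3 in bin 5; 4 remain.

5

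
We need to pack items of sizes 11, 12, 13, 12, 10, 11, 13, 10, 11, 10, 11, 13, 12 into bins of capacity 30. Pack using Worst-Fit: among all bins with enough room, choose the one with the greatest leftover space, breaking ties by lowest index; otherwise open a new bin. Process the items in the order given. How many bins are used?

7

bin 1: place 11, 19 left
bin 1: place 12, 7 left
bin 2: place 13, 17 left
bin 2: place 12, 5 left
bin 3: place 10, 20 left
bin 3: place 11, 9 left
bin 4: place 13, 17 left
bin 4: place 10, 7 left
bin 5: place 11, 19 left
bin 5: place 10, 9 left
bin 6: place 11, 19 left
bin 6: place 13, 6 left
bin 7: place 12, 18 left
Final bins: [11,12] [13,12] [10,11] [13,10] [11,10] [11,13] [12].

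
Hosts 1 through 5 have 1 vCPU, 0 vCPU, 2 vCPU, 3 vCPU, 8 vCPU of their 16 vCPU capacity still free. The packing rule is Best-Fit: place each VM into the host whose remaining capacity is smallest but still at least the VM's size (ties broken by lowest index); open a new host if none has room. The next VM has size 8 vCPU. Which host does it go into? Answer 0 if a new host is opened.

5

Hosts with room: host 5 (8 vCPU).
Tightest fit is host 5 with 8 vCPU free.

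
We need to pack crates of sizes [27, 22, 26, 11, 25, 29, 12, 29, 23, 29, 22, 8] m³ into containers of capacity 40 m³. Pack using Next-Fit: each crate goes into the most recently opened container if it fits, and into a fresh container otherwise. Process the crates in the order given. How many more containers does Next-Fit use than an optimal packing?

1

Next-Fit: [27] [22] [26,11] [25] [29] [12] [29] [23] [29] [22,8] → 10 containers.
9 crates exceed 20 m³ (half the capacity), and no two of those can share a container, so at least 9 containers are needed.
An optimal packing achieves that bound: [29,11] [29,8] [29] [27,12] [26] [25] [23] [22] [22] → 9 containers.
Excess: 10 − 9 = 1.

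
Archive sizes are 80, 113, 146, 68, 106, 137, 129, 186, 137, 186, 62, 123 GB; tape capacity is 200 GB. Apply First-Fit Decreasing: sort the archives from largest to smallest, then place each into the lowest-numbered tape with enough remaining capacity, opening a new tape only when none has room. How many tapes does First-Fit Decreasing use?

Sorted descending: 186, 186, 146, 137, 137, 129, 123, 113, 106, 80, 68, 62.
tape 1: place 186 GB, 14 GB left
tape 2: place 186 GB, 14 GB left
tape 3: place 146 GB, 54 GB left
tape 4: place 137 GB, 63 GB left
tape 5: place 137 GB, 63 GB left
tape 6: place 129 GB, 71 GB left
tape 7: place 123 GB, 77 GB left
tape 8: place 113 GB, 87 GB left
tape 9: place 106 GB, 94 GB left
tape 8: place 80 GB, 7 GB left
tape 6: place 68 GB, 3 GB left
tape 4: place 62 GB, 1 GB left

9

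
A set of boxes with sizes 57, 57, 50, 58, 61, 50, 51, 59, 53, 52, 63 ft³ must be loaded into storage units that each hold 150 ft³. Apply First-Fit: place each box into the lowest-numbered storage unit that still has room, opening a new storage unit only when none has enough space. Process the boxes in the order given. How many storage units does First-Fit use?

storage unit 1: place 57 ft³, 93 ft³ left
storage unit 1: place 57 ft³, 36 ft³ left
storage unit 2: place 50 ft³, 100 ft³ left
storage unit 2: place 58 ft³, 42 ft³ left
storage unit 3: place 61 ft³, 89 ft³ left
storage unit 3: place 50 ft³, 39 ft³ left
storage unit 4: place 51 ft³, 99 ft³ left
storage unit 4: place 59 ft³, 40 ft³ left
storage unit 5: place 53 ft³, 97 ft³ left
storage unit 5: place 52 ft³, 45 ft³ left
storage unit 6: place 63 ft³, 87 ft³ left
Final storage units: [57,57] [50,58] [61,50] [51,59] [53,52] [63].

6 storage units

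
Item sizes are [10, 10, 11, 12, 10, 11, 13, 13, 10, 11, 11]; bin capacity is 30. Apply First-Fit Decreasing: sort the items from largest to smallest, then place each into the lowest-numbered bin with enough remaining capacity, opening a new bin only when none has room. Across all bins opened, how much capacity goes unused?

Sorted descending: 13, 13, 12, 11, 11, 11, 11, 10, 10, 10, 10.
Put 13 in bin 1; 17 remain.
Put 13 in bin 1; 4 remain.
Put 12 in bin 2; 18 remain.
Put 11 in bin 2; 7 remain.
Put 11 in bin 3; 19 remain.
Put 11 in bin 3; 8 remain.
Put 11 in bin 4; 19 remain.
Put 10 in bin 4; 9 remain.
Put 10 in bin 5; 20 remain.
Put 10 in bin 5; 10 remain.
Put 10 in bin 5; 0 remain.
5 bins × 30 = 150; used 122; unused 28.

28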